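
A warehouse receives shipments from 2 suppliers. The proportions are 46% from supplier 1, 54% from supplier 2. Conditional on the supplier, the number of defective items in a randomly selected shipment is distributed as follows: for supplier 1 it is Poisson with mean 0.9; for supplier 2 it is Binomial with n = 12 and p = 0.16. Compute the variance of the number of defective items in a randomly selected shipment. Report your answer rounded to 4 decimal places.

Per component, 1: μ=0.9, E[X²]=1.71; 2: μ=1.92, E[X²]=5.2992.
E[X] = 0.46·0.9 + 0.54·1.92 = 1.4508.
E[X²] = 0.46·1.71 + 0.54·5.2992 = 3.64817.
Var(X) = E[X²] − (E[X])² = 3.64817 − 2.10482 = 1.54335.

1.5433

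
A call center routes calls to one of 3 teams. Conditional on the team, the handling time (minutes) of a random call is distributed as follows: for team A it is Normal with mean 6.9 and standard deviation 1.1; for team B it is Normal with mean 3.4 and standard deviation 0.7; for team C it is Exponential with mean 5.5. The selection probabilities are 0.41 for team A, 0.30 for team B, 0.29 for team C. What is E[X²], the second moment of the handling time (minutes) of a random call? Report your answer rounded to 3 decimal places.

For each component E[X²] = Var + (mean)², giving A: 48.82; B: 12.05; C: 60.5.
Overall E[X²] = 0.41·48.82 + 0.3·12.05 + 0.29·60.5 = 41.1762.

41.176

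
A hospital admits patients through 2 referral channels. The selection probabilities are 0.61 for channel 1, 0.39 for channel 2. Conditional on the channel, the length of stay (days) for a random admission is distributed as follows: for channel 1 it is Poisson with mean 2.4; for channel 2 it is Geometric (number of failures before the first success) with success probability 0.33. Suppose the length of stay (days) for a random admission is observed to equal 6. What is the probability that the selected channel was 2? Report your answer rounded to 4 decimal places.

Likelihoods P(X=6 | ·): 1: 0.0240784; 2: 0.0298513.
Posterior ∝ prior × likelihood. Numerator for 2: 0.39·0.0298513 = 0.011642.
Normalizing constant: 0.61·0.0240784 + 0.39·0.0298513 = 0.0263298.
P(2 | observation) = 0.011642 / 0.0263298 = 0.44216.

0.4422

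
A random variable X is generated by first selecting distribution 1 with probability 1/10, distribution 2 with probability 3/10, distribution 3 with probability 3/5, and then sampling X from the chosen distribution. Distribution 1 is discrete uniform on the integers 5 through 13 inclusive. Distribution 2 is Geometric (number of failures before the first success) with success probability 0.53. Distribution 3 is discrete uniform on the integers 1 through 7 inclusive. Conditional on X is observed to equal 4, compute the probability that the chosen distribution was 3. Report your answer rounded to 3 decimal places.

0.917

Likelihoods P(X=4 | ·): 1: 0; 2: 0.0258623; 3: 0.142857.
Posterior ∝ prior × likelihood. Numerator for 3: 0.6·0.142857 = 0.0857143.
Normalizing constant: 0.1·0 + 0.3·0.0258623 + 0.6·0.142857 = 0.093473.
P(3 | observation) = 0.0857143 / 0.093473 = 0.916995.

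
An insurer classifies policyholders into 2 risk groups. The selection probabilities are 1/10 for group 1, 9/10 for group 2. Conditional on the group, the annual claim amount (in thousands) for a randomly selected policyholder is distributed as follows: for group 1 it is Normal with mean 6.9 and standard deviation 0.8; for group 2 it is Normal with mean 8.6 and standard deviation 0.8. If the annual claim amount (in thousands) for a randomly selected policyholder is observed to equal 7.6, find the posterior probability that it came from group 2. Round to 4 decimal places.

0.8580

Likelihoods f(7.6 | ·): 1: 0.340069; 2: 0.228311.
Posterior ∝ prior × likelihood. Numerator for 2: 0.9·0.228311 = 0.20548.
Normalizing constant: 0.1·0.340069 + 0.9·0.228311 = 0.239487.
P(2 | observation) = 0.20548 / 0.239487 = 0.858001.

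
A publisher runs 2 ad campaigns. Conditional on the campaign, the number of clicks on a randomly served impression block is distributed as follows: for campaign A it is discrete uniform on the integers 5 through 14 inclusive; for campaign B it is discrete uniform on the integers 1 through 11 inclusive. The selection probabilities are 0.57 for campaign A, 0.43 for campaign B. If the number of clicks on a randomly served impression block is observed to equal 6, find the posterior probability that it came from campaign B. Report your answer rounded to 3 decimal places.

Likelihoods P(X=6 | ·): A: 0.1; B: 0.0909091.
Posterior ∝ prior × likelihood. Numerator for B: 0.43·0.0909091 = 0.0390909.
Normalizing constant: 0.57·0.1 + 0.43·0.0909091 = 0.0960909.
P(B | observation) = 0.0390909 / 0.0960909 = 0.406812.

0.407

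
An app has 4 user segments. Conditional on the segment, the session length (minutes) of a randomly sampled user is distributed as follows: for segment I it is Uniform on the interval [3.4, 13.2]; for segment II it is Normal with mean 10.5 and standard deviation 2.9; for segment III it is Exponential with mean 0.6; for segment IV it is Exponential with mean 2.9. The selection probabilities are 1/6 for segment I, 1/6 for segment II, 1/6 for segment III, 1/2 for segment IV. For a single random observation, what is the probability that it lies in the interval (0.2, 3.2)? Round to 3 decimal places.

Conditional on each segment, P(0.2 < X < 3.2): I: 0; II: 0.00572253; III: 0.711703; IV: 0.601634.
By total probability, P(0.2 < X < 3.2) = 0.166667·0 + 0.166667·0.00572253 + 0.166667·0.711703 + 0.5·0.601634 = 0.420388.

0.420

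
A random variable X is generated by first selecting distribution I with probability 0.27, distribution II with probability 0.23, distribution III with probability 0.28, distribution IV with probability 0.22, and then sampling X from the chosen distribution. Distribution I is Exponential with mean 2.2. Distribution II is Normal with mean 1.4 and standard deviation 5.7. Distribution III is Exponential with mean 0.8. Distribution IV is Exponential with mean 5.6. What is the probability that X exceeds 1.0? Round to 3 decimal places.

Conditional on each component, P(X > 1.0): I: 0.634736; II: 0.527973; III: 0.286505; IV: 0.836464.
By total probability, P(X > 1.0) = 0.27·0.634736 + 0.23·0.527973 + 0.28·0.286505 + 0.22·0.836464 = 0.557056.

0.557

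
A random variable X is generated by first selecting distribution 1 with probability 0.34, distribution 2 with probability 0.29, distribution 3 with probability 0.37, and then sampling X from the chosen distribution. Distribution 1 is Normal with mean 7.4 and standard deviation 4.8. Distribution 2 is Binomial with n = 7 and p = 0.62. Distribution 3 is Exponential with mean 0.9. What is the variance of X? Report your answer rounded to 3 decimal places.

16.120

Per component, 1: μ=7.4, E[X²]=77.8; 2: μ=4.34, E[X²]=20.4848; 3: μ=0.9, E[X²]=1.62.
E[X] = 0.34·7.4 + 0.29·4.34 + 0.37·0.9 = 4.1076.
E[X²] = 0.34·77.8 + 0.29·20.4848 + 0.37·1.62 = 32.992.
Var(X) = E[X²] − (E[X])² = 32.992 − 16.8724 = 16.1196.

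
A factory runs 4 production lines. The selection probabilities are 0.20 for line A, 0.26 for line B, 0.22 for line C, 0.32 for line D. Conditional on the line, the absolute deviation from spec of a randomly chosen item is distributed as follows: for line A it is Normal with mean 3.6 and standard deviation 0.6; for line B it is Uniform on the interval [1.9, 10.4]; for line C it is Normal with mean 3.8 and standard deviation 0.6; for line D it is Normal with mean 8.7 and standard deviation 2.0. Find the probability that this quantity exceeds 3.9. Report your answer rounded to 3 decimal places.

Conditional on each line, P(X > 3.9): A: 0.308538; B: 0.764706; C: 0.433816; D: 0.991802.
By total probability, P(X > 3.9) = 0.2·0.308538 + 0.26·0.764706 + 0.22·0.433816 + 0.32·0.991802 = 0.673347.

0.673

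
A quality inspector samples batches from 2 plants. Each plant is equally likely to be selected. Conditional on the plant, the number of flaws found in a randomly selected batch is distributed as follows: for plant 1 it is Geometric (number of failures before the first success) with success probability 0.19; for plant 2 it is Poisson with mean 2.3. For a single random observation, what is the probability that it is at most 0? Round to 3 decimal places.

Conditional on each plant, P(X ≤ 0): 1: 0.19; 2: 0.100259.
By total probability, P(X ≤ 0) = 0.5·0.19 + 0.5·0.100259 = 0.145129.

0.145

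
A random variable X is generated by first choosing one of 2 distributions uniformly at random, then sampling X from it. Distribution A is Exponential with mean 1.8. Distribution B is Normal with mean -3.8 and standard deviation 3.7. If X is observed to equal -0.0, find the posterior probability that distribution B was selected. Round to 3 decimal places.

0.103

Likelihoods f(-0.0 | ·): A: 0.555556; B: 0.0636304.
Posterior ∝ prior × likelihood. Numerator for B: 0.5·0.0636304 = 0.0318152.
Normalizing constant: 0.5·0.555556 + 0.5·0.0636304 = 0.309593.
P(B | observation) = 0.0318152 / 0.309593 = 0.102765.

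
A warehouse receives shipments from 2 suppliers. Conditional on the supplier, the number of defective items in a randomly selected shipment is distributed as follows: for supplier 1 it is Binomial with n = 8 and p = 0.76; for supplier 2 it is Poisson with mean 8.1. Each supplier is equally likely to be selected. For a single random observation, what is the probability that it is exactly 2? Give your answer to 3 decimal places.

0.007

Conditional on each supplier, P(X = 2): 1: 0.00309067; 2: 0.0099576.
By total probability, P(X = 2) = 0.5·0.00309067 + 0.5·0.0099576 = 0.00652414.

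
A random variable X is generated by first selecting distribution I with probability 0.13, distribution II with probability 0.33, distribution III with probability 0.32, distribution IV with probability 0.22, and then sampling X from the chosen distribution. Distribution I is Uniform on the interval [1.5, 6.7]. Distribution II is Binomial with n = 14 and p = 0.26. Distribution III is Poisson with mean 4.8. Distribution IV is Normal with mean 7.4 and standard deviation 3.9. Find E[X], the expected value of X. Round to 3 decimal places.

Component means — I: 4.1; II: 3.64; III: 4.8; IV: 7.4.
E[X] = 0.13·4.1 + 0.33·3.64 + 0.32·4.8 + 0.22·7.4 = 4.8982.

4.898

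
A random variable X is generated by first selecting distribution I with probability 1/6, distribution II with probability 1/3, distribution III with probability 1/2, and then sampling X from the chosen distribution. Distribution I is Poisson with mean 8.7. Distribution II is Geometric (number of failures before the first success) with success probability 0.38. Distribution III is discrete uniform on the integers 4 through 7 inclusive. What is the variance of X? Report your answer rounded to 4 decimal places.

9.6294

Per component, I: μ=8.7, E[X²]=84.39; II: μ=1.63158, E[X²]=6.95568; III: μ=5.5, E[X²]=31.5.
E[X] = 0.166667·8.7 + 0.333333·1.63158 + 0.5·5.5 = 4.74386.
E[X²] = 0.166667·84.39 + 0.333333·6.95568 + 0.5·31.5 = 32.1336.
Var(X) = E[X²] − (E[X])² = 32.1336 − 22.5042 = 9.62936.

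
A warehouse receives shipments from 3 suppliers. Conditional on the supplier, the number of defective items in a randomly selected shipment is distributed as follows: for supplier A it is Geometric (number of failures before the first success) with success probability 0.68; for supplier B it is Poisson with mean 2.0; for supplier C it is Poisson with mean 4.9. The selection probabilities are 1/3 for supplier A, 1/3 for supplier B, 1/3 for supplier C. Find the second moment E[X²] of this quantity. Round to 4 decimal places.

For each component E[X²] = Var + (mean)², giving A: 0.913495; B: 6; C: 28.91.
Overall E[X²] = 0.333333·0.913495 + 0.333333·6 + 0.333333·28.91 = 11.9412.

11.9412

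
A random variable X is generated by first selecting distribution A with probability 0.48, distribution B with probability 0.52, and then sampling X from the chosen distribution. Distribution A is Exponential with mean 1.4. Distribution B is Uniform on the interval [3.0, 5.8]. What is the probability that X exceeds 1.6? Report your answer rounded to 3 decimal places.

0.673

Conditional on each component, P(X > 1.6): A: 0.318907; B: 1.
By total probability, P(X > 1.6) = 0.48·0.318907 + 0.52·1 = 0.673075.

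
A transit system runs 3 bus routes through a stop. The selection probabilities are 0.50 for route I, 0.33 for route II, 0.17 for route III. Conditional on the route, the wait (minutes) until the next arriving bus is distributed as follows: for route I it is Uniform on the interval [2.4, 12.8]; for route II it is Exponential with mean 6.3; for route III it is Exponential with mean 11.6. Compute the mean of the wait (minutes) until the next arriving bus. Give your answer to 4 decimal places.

7.8510

Component means — I: 7.6; II: 6.3; III: 11.6.
E[X] = 0.5·7.6 + 0.33·6.3 + 0.17·11.6 = 7.851.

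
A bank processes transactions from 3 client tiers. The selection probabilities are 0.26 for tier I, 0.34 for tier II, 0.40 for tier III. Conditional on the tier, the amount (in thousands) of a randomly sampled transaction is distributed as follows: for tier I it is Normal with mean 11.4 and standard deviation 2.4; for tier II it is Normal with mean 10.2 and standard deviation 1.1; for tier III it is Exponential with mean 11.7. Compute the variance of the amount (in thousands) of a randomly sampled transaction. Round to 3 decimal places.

Per component, I: μ=11.4, E[X²]=135.72; II: μ=10.2, E[X²]=105.25; III: μ=11.7, E[X²]=273.78.
E[X] = 0.26·11.4 + 0.34·10.2 + 0.4·11.7 = 11.112.
E[X²] = 0.26·135.72 + 0.34·105.25 + 0.4·273.78 = 180.584.
Var(X) = E[X²] − (E[X])² = 180.584 − 123.477 = 57.1077.

57.108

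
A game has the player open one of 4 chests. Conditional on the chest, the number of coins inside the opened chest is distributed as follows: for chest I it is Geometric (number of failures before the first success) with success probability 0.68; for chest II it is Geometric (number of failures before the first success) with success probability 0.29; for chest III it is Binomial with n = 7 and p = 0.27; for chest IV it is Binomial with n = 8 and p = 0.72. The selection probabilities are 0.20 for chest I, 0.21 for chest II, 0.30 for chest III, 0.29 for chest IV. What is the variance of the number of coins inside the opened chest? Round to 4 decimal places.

6.6913

Per component, I: μ=0.470588, E[X²]=0.913495; II: μ=2.44828, E[X²]=14.4364; III: μ=1.89, E[X²]=4.9518; IV: μ=5.76, E[X²]=34.7904.
E[X] = 0.2·0.470588 + 0.21·2.44828 + 0.3·1.89 + 0.29·5.76 = 2.84566.
E[X²] = 0.2·0.913495 + 0.21·14.4364 + 0.3·4.9518 + 0.29·34.7904 = 14.7891.
Var(X) = E[X²] − (E[X])² = 14.7891 − 8.09776 = 6.69134.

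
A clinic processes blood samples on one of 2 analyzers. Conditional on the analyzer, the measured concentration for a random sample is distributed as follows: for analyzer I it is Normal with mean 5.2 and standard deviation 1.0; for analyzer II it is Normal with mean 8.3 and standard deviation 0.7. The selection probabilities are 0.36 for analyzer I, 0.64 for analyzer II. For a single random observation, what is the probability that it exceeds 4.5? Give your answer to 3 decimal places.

0.913

Conditional on each analyzer, P(X > 4.5): I: 0.758036; II: 1.
By total probability, P(X > 4.5) = 0.36·0.758036 + 0.64·1 = 0.912893.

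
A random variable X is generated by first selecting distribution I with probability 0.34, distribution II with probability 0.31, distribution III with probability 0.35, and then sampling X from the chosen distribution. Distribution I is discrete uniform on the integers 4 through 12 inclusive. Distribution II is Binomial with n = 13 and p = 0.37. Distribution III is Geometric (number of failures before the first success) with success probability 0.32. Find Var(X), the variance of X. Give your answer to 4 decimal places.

11.4924

Per component, I: μ=8, E[X²]=70.6667; II: μ=4.81, E[X²]=26.1664; III: μ=2.125, E[X²]=11.1562.
E[X] = 0.34·8 + 0.31·4.81 + 0.35·2.125 = 4.95485.
E[X²] = 0.34·70.6667 + 0.31·26.1664 + 0.35·11.1562 = 36.0429.
Var(X) = E[X²] − (E[X])² = 36.0429 − 24.5505 = 11.4924.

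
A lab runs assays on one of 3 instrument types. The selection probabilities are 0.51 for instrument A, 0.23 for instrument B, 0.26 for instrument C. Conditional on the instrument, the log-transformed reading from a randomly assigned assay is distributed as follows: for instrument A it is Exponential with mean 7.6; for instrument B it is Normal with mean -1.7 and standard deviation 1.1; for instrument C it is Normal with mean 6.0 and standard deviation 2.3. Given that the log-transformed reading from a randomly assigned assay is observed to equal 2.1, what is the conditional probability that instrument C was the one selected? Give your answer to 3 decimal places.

0.173

Likelihoods f(2.1 | ·): A: 0.0998123; B: 0.000929196; C: 0.0411939.
Posterior ∝ prior × likelihood. Numerator for C: 0.26·0.0411939 = 0.0107104.
Normalizing constant: 0.51·0.0998123 + 0.23·0.000929196 + 0.26·0.0411939 = 0.0618284.
P(C | observation) = 0.0107104 / 0.0618284 = 0.173228.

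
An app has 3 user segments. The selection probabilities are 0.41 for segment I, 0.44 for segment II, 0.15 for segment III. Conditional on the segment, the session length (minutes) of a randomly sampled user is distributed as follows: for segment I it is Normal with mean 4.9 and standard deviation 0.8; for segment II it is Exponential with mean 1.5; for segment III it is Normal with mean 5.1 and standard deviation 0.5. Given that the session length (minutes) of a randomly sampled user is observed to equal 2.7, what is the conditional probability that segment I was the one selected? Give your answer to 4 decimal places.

0.0877

Likelihoods f(2.7 | ·): I: 0.011367; II: 0.110199; III: 7.9226e-06.
Posterior ∝ prior × likelihood. Numerator for I: 0.41·0.011367 = 0.00466045.
Normalizing constant: 0.41·0.011367 + 0.44·0.110199 + 0.15·7.9226e-06 = 0.0531493.
P(I | observation) = 0.00466045 / 0.0531493 = 0.087686.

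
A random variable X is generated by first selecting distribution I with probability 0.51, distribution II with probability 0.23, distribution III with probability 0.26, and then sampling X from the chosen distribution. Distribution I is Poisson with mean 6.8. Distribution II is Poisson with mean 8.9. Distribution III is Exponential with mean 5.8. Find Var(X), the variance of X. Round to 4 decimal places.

15.4860

Per component, I: μ=6.8, E[X²]=53.04; II: μ=8.9, E[X²]=88.11; III: μ=5.8, E[X²]=67.28.
E[X] = 0.51·6.8 + 0.23·8.9 + 0.26·5.8 = 7.023.
E[X²] = 0.51·53.04 + 0.23·88.11 + 0.26·67.28 = 64.8085.
Var(X) = E[X²] − (E[X])² = 64.8085 − 49.3225 = 15.486.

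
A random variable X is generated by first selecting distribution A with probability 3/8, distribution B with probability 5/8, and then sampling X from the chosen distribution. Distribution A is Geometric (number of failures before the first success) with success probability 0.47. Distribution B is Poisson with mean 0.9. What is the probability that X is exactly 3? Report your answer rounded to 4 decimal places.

Conditional on each component, P(X = 3): A: 0.0699722; B: 0.0493982.
By total probability, P(X = 3) = 0.375·0.0699722 + 0.625·0.0493982 = 0.0571135.

0.0571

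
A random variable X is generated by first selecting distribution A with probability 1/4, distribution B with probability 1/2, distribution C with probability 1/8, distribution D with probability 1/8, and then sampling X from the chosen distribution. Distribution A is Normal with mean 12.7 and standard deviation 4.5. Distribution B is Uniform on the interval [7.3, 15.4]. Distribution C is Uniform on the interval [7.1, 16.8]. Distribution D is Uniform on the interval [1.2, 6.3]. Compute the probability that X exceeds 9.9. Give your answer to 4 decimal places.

0.6117

Conditional on each component, P(X > 9.9): A: 0.733102; B: 0.679012; C: 0.71134; D: 0.
By total probability, P(X > 9.9) = 0.25·0.733102 + 0.5·0.679012 + 0.125·0.71134 + 0.125·0 = 0.611699.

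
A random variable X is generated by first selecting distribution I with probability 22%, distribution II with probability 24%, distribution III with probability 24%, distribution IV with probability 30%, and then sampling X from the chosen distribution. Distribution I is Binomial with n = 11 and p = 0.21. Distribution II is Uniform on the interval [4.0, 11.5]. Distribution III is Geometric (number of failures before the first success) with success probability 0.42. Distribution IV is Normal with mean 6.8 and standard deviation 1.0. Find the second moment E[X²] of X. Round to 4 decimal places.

32.5342

For each component E[X²] = Var + (mean)², giving I: 7.161; II: 64.75; III: 5.19501; IV: 47.24.
Overall E[X²] = 0.22·7.161 + 0.24·64.75 + 0.24·5.19501 + 0.3·47.24 = 32.5342.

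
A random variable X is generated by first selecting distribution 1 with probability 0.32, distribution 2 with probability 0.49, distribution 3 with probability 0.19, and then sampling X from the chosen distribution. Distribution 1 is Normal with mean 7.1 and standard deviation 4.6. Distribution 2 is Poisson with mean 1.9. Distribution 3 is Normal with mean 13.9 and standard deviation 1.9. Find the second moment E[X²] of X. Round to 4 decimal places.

62.9981

For each component E[X²] = Var + (mean)², giving 1: 71.57; 2: 5.51; 3: 196.82.
Overall E[X²] = 0.32·71.57 + 0.49·5.51 + 0.19·196.82 = 62.9981.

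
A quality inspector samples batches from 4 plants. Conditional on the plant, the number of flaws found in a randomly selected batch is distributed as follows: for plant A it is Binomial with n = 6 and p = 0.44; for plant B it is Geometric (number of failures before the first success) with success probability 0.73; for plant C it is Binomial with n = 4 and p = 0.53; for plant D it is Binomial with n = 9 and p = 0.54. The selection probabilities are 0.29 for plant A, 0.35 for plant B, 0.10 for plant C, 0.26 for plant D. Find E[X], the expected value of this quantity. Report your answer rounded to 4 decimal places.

Component means — A: 2.64; B: 0.369863; C: 2.12; D: 4.86.
E[X] = 0.29·2.64 + 0.35·0.369863 + 0.1·2.12 + 0.26·4.86 = 2.37065.

2.3707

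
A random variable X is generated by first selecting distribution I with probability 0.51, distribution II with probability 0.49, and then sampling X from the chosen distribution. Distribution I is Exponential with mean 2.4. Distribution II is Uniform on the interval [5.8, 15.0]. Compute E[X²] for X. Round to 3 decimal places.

62.330

For each component E[X²] = Var + (mean)², giving I: 11.52; II: 115.213.
Overall E[X²] = 0.51·11.52 + 0.49·115.213 = 62.3297.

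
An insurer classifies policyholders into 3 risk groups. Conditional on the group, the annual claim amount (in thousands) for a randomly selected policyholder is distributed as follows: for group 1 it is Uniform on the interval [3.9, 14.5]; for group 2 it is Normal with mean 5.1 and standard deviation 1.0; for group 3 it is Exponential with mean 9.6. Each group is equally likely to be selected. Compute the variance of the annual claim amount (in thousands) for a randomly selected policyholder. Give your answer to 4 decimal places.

Per component, 1: μ=9.2, E[X²]=94.0033; 2: μ=5.1, E[X²]=27.01; 3: μ=9.6, E[X²]=184.32.
E[X] = 0.333333·9.2 + 0.333333·5.1 + 0.333333·9.6 = 7.96667.
E[X²] = 0.333333·94.0033 + 0.333333·27.01 + 0.333333·184.32 = 101.778.
Var(X) = E[X²] − (E[X])² = 101.778 − 63.4678 = 38.31.

38.3100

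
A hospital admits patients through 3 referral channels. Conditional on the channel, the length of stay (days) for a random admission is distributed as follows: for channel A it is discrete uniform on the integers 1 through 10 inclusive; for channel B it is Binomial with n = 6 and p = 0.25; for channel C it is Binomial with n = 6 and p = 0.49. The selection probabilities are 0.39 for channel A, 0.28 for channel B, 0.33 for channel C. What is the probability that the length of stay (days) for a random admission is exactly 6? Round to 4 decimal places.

0.0436

Conditional on each channel, P(X = 6): A: 0.1; B: 0.000244141; C: 0.0138413.
By total probability, P(X = 6) = 0.39·0.1 + 0.28·0.000244141 + 0.33·0.0138413 = 0.043636.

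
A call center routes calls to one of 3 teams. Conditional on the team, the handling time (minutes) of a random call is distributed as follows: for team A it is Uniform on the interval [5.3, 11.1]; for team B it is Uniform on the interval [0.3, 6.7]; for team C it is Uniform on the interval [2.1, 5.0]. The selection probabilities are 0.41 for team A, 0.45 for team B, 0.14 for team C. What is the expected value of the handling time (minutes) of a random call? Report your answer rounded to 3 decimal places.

5.434

Component means — A: 8.2; B: 3.5; C: 3.55.
E[X] = 0.41·8.2 + 0.45·3.5 + 0.14·3.55 = 5.434.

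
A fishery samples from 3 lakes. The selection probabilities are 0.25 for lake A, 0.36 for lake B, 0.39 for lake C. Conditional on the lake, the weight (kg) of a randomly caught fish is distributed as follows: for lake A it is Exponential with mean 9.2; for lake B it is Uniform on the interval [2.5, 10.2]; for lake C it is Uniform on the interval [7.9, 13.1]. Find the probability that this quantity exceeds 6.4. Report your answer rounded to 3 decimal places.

Conditional on each lake, P(X > 6.4): A: 0.498749; B: 0.493506; C: 1.
By total probability, P(X > 6.4) = 0.25·0.498749 + 0.36·0.493506 + 0.39·1 = 0.69235.

0.692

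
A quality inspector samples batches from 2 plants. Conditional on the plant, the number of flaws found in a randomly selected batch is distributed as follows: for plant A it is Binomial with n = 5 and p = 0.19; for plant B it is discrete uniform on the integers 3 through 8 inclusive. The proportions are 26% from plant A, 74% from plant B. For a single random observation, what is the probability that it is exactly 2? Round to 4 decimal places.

Conditional on each plant, P(X = 2): A: 0.19185; B: 0.
By total probability, P(X = 2) = 0.26·0.19185 + 0.74·0 = 0.0498811.

0.0499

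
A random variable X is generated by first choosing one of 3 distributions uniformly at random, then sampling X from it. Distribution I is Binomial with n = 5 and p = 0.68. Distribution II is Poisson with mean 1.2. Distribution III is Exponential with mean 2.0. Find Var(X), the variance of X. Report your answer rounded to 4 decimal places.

2.9227

Per component, I: μ=3.4, E[X²]=12.648; II: μ=1.2, E[X²]=2.64; III: μ=2, E[X²]=8.
E[X] = 0.333333·3.4 + 0.333333·1.2 + 0.333333·2 = 2.2.
E[X²] = 0.333333·12.648 + 0.333333·2.64 + 0.333333·8 = 7.76267.
Var(X) = E[X²] − (E[X])² = 7.76267 − 4.84 = 2.92267.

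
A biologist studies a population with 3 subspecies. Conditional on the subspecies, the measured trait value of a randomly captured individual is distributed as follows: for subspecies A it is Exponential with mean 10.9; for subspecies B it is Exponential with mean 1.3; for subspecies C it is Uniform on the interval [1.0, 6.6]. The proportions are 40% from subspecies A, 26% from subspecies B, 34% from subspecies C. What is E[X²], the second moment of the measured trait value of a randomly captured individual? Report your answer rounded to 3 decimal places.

101.725

For each component E[X²] = Var + (mean)², giving A: 237.62; B: 3.38; C: 17.0533.
Overall E[X²] = 0.4·237.62 + 0.26·3.38 + 0.34·17.0533 = 101.725.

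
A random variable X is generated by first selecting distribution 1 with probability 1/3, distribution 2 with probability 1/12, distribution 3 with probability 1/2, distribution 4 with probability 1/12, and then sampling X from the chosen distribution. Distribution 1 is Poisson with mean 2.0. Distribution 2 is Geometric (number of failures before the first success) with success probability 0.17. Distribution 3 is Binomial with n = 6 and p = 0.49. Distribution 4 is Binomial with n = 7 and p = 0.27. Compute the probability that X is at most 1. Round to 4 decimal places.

0.2538

Conditional on each component, P(X ≤ 1): 1: 0.406006; 2: 0.3111; 3: 0.119034; 4: 0.396496.
By total probability, P(X ≤ 1) = 0.333333·0.406006 + 0.0833333·0.3111 + 0.5·0.119034 + 0.0833333·0.396496 = 0.253818.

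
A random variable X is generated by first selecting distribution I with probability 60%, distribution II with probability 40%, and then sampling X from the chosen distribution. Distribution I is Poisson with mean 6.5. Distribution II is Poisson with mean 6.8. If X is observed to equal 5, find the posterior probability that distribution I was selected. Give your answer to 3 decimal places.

0.618

Likelihoods P(X=5 | ·): I: 0.145369; II: 0.134946.
Posterior ∝ prior × likelihood. Numerator for I: 0.6·0.145369 = 0.0872213.
Normalizing constant: 0.6·0.145369 + 0.4·0.134946 = 0.1412.
P(I | observation) = 0.0872213 / 0.1412 = 0.617716.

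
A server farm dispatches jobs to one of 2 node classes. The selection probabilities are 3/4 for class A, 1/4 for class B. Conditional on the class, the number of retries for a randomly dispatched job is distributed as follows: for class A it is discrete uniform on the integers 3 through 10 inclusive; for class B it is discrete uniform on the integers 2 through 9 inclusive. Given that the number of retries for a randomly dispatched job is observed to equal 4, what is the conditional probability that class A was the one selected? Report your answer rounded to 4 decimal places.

0.7500

Likelihoods P(X=4 | ·): A: 0.125; B: 0.125.
Posterior ∝ prior × likelihood. Numerator for A: 0.75·0.125 = 0.09375.
Normalizing constant: 0.75·0.125 + 0.25·0.125 = 0.125.
P(A | observation) = 0.09375 / 0.125 = 0.75.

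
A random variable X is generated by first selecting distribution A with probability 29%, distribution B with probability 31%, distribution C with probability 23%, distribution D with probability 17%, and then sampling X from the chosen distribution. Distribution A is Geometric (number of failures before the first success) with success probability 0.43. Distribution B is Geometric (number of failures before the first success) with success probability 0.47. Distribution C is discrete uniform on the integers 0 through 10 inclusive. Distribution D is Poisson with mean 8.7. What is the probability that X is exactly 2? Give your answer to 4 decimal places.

Conditional on each component, P(X = 2): A: 0.139707; B: 0.132023; C: 0.0909091; D: 0.00630444.
By total probability, P(X = 2) = 0.29·0.139707 + 0.31·0.132023 + 0.23·0.0909091 + 0.17·0.00630444 = 0.103423.

0.1034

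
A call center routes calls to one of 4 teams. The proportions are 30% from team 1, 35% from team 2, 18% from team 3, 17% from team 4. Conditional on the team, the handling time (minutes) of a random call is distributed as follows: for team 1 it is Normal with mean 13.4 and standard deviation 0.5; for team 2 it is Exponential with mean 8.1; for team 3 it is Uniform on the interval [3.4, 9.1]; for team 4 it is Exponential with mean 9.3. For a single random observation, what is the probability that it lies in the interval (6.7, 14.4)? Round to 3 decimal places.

Conditional on each team, P(6.7 < X < 14.4): 1: 0.97725; 2: 0.268276; 3: 0.421053; 4: 0.273952.
By total probability, P(6.7 < X < 14.4) = 0.3·0.97725 + 0.35·0.268276 + 0.18·0.421053 + 0.17·0.273952 = 0.509433.

0.509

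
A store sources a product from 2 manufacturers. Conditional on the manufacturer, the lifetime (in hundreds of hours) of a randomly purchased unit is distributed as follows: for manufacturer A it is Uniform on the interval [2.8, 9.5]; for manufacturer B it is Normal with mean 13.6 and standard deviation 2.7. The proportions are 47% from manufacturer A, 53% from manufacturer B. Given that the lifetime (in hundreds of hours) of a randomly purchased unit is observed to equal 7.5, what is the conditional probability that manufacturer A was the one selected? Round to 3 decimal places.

0.920

Likelihoods f(7.5 | ·): A: 0.149254; B: 0.0115126.
Posterior ∝ prior × likelihood. Numerator for A: 0.47·0.149254 = 0.0701493.
Normalizing constant: 0.47·0.149254 + 0.53·0.0115126 = 0.0762509.
P(A | observation) = 0.0701493 / 0.0762509 = 0.919979.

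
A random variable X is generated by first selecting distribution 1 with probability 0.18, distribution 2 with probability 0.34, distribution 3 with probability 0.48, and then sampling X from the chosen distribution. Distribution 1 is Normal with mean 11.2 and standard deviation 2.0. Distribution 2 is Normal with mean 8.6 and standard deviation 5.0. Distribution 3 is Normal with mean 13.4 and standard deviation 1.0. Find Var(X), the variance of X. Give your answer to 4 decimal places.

Per component, 1: μ=11.2, E[X²]=129.44; 2: μ=8.6, E[X²]=98.96; 3: μ=13.4, E[X²]=180.56.
E[X] = 0.18·11.2 + 0.34·8.6 + 0.48·13.4 = 11.372.
E[X²] = 0.18·129.44 + 0.34·98.96 + 0.48·180.56 = 143.614.
Var(X) = E[X²] − (E[X])² = 143.614 − 129.322 = 14.292.

14.2920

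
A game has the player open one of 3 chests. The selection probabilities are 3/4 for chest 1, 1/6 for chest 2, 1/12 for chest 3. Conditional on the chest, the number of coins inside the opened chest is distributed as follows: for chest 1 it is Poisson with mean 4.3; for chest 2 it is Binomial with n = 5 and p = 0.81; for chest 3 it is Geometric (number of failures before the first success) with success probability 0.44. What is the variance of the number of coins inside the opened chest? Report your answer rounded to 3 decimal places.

Per component, 1: μ=4.3, E[X²]=22.79; 2: μ=4.05, E[X²]=17.172; 3: μ=1.27273, E[X²]=4.5124.
E[X] = 0.75·4.3 + 0.166667·4.05 + 0.0833333·1.27273 = 4.00606.
E[X²] = 0.75·22.79 + 0.166667·17.172 + 0.0833333·4.5124 = 20.3305.
Var(X) = E[X²] − (E[X])² = 20.3305 − 16.0485 = 4.28201.

4.282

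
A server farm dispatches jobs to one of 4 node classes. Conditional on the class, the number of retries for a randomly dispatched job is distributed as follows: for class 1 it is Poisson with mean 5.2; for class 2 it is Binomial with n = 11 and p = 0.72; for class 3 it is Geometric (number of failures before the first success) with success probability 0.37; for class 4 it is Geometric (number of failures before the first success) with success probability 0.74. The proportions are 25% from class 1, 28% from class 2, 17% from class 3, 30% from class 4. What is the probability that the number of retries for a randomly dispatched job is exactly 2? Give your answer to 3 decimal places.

Conditional on each class, P(X = 2): 1: 0.074584; 2: 0.000301613; 3: 0.146853; 4: 0.050024.
By total probability, P(X = 2) = 0.25·0.074584 + 0.28·0.000301613 + 0.17·0.146853 + 0.3·0.050024 = 0.0587026.

0.059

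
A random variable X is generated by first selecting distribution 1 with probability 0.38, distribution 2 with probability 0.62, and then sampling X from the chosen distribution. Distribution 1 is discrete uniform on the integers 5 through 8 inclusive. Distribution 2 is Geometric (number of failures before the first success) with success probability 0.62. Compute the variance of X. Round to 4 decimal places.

Per component, 1: μ=6.5, E[X²]=43.5; 2: μ=0.612903, E[X²]=1.3642.
E[X] = 0.38·6.5 + 0.62·0.612903 = 2.85.
E[X²] = 0.38·43.5 + 0.62·1.3642 = 17.3758.
Var(X) = E[X²] − (E[X])² = 17.3758 − 8.1225 = 9.25331.

9.2533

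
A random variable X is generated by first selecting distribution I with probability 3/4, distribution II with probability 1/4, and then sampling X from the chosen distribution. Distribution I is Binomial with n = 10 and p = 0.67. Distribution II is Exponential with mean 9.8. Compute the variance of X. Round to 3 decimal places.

Per component, I: μ=6.7, E[X²]=47.101; II: μ=9.8, E[X²]=192.08.
E[X] = 0.75·6.7 + 0.25·9.8 = 7.475.
E[X²] = 0.75·47.101 + 0.25·192.08 = 83.3458.
Var(X) = E[X²] − (E[X])² = 83.3458 − 55.8756 = 27.4701.

27.470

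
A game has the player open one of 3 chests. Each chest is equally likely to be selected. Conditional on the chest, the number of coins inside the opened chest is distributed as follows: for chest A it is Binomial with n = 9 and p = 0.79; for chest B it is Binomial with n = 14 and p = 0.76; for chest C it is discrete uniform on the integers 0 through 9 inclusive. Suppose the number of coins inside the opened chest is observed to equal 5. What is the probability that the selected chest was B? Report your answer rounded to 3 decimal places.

0.008

Likelihoods P(X=5 | ·): A: 0.0754021; B: 0.00134101; C: 0.1.
Posterior ∝ prior × likelihood. Numerator for B: 0.333333·0.00134101 = 0.000447005.
Normalizing constant: 0.333333·0.0754021 + 0.333333·0.00134101 + 0.333333·0.1 = 0.0589144.
P(B | observation) = 0.000447005 / 0.0589144 = 0.00758736.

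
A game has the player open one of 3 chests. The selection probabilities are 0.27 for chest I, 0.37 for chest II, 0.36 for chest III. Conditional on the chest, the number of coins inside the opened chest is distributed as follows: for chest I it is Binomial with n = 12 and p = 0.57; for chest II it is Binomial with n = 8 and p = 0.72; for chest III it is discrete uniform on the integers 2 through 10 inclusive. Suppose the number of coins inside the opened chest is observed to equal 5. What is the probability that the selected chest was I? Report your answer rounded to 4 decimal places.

Likelihoods P(X=5 | ·): I: 0.129532; II: 0.237862; III: 0.111111.
Posterior ∝ prior × likelihood. Numerator for I: 0.27·0.129532 = 0.0349738.
Normalizing constant: 0.27·0.129532 + 0.37·0.237862 + 0.36·0.111111 = 0.162983.
P(I | observation) = 0.0349738 / 0.162983 = 0.214586.

0.2146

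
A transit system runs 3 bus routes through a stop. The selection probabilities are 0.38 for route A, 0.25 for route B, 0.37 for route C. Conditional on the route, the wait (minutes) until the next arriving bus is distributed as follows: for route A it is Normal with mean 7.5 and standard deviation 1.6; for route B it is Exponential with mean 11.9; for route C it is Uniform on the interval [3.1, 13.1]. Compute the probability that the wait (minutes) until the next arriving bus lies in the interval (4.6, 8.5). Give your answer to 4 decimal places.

0.4574

Conditional on each route, P(4.6 < X < 8.5): A: 0.69906; B: 0.189852; C: 0.39.
By total probability, P(4.6 < X < 8.5) = 0.38·0.69906 + 0.25·0.189852 + 0.37·0.39 = 0.457406.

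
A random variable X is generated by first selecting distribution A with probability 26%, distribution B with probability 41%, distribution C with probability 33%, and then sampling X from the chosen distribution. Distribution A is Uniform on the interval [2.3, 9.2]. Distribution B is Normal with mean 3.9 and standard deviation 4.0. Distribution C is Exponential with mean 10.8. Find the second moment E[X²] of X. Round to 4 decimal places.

For each component E[X²] = Var + (mean)², giving A: 37.03; B: 31.21; C: 233.28.
Overall E[X²] = 0.26·37.03 + 0.41·31.21 + 0.33·233.28 = 99.4063.

99.4063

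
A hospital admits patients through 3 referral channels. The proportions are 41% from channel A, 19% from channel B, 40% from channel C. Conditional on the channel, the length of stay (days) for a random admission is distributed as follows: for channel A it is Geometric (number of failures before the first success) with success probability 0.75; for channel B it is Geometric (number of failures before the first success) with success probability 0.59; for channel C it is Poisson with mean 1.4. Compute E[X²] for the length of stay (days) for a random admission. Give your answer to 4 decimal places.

For each component E[X²] = Var + (mean)², giving A: 0.555556; B: 1.66073; C: 3.36.
Overall E[X²] = 0.41·0.555556 + 0.19·1.66073 + 0.4·3.36 = 1.88732.

1.8873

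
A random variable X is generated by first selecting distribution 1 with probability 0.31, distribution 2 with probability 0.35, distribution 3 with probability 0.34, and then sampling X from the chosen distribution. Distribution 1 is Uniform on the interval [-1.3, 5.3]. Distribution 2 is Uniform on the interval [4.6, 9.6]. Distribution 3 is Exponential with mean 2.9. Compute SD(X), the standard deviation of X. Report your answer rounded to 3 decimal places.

Per component, 1: μ=2, E[X²]=7.63; 2: μ=7.1, E[X²]=52.4933; 3: μ=2.9, E[X²]=16.82.
E[X] = 0.31·2 + 0.35·7.1 + 0.34·2.9 = 4.091.
E[X²] = 0.31·7.63 + 0.35·52.4933 + 0.34·16.82 = 26.4568.
Var(X) = E[X²] − (E[X])² = 26.4568 − 16.7363 = 9.72049.
SD(X) = √9.72049 = 3.11777.

3.118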